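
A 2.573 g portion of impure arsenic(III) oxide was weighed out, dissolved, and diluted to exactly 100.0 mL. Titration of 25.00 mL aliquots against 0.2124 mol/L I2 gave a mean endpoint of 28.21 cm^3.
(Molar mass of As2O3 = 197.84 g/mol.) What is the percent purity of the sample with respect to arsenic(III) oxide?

92.14 %

As2O3 + 2 I2 + 2 H2O → As2O5 + 4 HI
n(I2) per titration = 0.02821 × 0.2124 = 5.992 × 10^-3 mol
From the 1:2 ratio, n(As2O3) in each aliquot = 1/2 × 5.992 × 10^-3 = 2.996 × 10^-3 mol
n(As2O3) in the whole flask = 2.996 × 10^-3 × 100.0/25.00 = 0.01198 mol
mass of As2O3 = 0.01198 × 197.84 = 2.371 g
% As2O3 = 2.371 / 2.573 × 100 = 92.14 %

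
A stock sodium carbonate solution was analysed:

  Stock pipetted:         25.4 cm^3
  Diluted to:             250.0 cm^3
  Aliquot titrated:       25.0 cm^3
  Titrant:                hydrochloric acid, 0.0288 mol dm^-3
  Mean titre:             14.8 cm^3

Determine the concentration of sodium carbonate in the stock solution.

0.0839 mol/L

Na2CO3 + 2 HCl → 2 NaCl + H2O + CO2
n(HCl) = 0.0148 × 0.0288 = 4.26 × 10^-4 mol
From the 1:2 ratio, n(Na2CO3) in the aliquot = 1/2 × 4.26 × 10^-4 = 2.13 × 10^-4 mol
[Na2CO3]_dilute = 2.13 × 10^-4 / 0.0250 = 0.00852 mol/L
Dilution factor = 250.0 / 25.4 = 9.843
[Na2CO3]_stock = 0.00852 × 9.843 = 0.0839 mol/L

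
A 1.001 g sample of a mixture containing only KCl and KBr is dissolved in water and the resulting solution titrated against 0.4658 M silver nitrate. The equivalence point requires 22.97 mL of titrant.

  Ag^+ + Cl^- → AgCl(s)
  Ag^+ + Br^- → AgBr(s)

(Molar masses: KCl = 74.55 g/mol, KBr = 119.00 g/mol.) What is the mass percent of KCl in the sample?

45.61 %

n(AgNO3) = 0.02297 × 0.4658 = 0.01070 mol
Let x = n(KCl), y = n(KBr).
Titrant: 1x + 1y = 0.01070;  mass: 74.55x + 119.00y = 1.001
Solving, x = 6.124 × 10^-3 mol, y = 4.575 × 10^-3 mol
mass of KCl = 6.124 × 10^-3 × 74.55 = 0.4566 g
% KCl = 0.4566 / 1.001 × 100 = 45.61 %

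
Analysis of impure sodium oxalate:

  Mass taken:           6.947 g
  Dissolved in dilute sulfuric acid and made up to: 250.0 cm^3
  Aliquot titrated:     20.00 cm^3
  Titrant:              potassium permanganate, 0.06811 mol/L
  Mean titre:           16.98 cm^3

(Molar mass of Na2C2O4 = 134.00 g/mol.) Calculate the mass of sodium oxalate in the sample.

4.843 g

2 MnO4^- + 5 C2O4^2- + 16 H^+ → 2 Mn^2+ + 10 CO2 + 8 H2O
n(KMnO4) per titration = 0.01698 × 0.06811 = 1.157 × 10^-3 mol
From the 5:2 ratio, n(Na2C2O4) in each aliquot = 5/2 × 1.157 × 10^-3 = 2.891 × 10^-3 mol
n(Na2C2O4) in the whole flask = 2.891 × 10^-3 × 250.0/20.00 = 0.03614 mol
mass of Na2C2O4 = 0.03614 × 134.00 = 4.843 g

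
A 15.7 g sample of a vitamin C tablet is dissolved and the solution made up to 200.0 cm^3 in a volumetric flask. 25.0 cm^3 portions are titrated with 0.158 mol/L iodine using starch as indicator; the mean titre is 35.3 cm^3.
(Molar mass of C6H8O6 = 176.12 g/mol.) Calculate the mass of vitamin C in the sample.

C6H8O6 + I2 → C6H6O6 + 2 HI
n(I2) per titration = 0.0353 × 0.158 = 5.58 × 10^-3 mol
n(C6H8O6) in each aliquot = 5.58 × 10^-3 mol (1:1 ratio)
n(C6H8O6) in the whole flask = 5.58 × 10^-3 × 200.0/25.0 = 0.0446 mol
mass of C6H8O6 = 0.0446 × 176.12 = 7.86 g

7.86 g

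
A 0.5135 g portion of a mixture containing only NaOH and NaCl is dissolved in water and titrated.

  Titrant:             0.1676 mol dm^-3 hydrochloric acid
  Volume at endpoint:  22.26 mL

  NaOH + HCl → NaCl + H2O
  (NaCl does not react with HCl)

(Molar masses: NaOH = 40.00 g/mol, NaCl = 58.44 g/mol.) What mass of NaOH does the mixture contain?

0.1492 g

n(HCl) = 0.02226 × 0.1676 = 3.731 × 10^-3 mol
Let x = n(NaOH), y = n(NaCl).
Titrant: 1x = 3.731 × 10^-3;  mass: 40.00x + 58.44y = 0.5135
Solving, x = 3.731 × 10^-3 mol, y = 6.233 × 10^-3 mol
mass of NaOH = 3.731 × 10^-3 × 40.00 = 0.1492 g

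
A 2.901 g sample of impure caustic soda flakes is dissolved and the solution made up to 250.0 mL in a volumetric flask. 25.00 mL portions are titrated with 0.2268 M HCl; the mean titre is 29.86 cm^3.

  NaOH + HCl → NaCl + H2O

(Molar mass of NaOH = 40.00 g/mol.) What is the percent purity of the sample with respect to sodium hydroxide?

93.38 %

n(HCl) per titration = 0.02986 × 0.2268 = 6.772 × 10^-3 mol
n(NaOH) in each aliquot = 6.772 × 10^-3 mol (1:1 ratio)
n(NaOH) in the whole flask = 6.772 × 10^-3 × 250.0/25.00 = 0.06772 mol
mass of NaOH = 0.06772 × 40.00 = 2.709 g
% NaOH = 2.709 / 2.901 × 100 = 93.38 %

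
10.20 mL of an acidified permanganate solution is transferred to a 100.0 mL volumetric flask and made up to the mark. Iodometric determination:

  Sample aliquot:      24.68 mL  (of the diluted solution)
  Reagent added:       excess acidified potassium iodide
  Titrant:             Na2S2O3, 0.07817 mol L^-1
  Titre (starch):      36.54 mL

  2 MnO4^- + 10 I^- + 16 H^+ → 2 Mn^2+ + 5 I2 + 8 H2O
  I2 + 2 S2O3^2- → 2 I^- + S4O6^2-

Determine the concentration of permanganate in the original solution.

n(S2O3^2-) = 0.03654 × 0.07817 = 2.856 × 10^-3 mol
n(I2) = n(S2O3^2-)/2 = 1.428 × 10^-3 mol
From the 2:5 ratio, n(MnO4^-) in the aliquot = 2/5 × 1.428 × 10^-3 = 5.713 × 10^-4 mol
[MnO4^-]_dilute = 5.713 × 10^-4 / 0.02468 = 0.02315 mol/L
[MnO4^-]_original = 0.02315 × 100.0/10.20 = 0.2269 mol/L

0.2269 mol/L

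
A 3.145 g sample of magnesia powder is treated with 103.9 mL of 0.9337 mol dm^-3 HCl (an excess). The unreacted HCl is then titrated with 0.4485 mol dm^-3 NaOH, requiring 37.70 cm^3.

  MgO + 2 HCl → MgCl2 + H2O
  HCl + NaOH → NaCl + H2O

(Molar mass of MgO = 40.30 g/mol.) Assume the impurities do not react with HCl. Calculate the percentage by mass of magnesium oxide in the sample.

n(HCl) added = 0.1039 × 0.9337 = 0.09701 mol
n(NaOH) used in back-titration = 0.03770 × 0.4485 = 0.01691 mol
n(HCl) left over = 0.01691 mol (1:1 ratio)
n(HCl) consumed by analyte = 0.09701 − 0.01691 = 0.08010 mol
From the 1:2 ratio, n(MgO) = 1/2 × 0.08010 = 0.04005 mol
mass of MgO = 0.04005 × 40.30 = 1.614 g
% MgO = 1.614 / 3.145 × 100 = 51.32 %

51.32 %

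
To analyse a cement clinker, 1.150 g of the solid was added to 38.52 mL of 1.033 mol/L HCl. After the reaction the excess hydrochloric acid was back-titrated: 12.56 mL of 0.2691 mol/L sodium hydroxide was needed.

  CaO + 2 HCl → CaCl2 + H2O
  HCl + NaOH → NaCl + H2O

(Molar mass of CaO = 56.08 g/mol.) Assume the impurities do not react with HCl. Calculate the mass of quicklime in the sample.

n(HCl) added = 0.03852 × 1.033 = 0.03979 mol
n(NaOH) used in back-titration = 0.01256 × 0.2691 = 3.380 × 10^-3 mol
n(HCl) left over = 3.380 × 10^-3 mol (1:1 ratio)
n(HCl) consumed by analyte = 0.03979 − 3.380 × 10^-3 = 0.03641 mol
From the 1:2 ratio, n(CaO) = 1/2 × 0.03641 = 0.01821 mol
mass of CaO = 0.01821 × 56.08 = 1.021 g

1.021 g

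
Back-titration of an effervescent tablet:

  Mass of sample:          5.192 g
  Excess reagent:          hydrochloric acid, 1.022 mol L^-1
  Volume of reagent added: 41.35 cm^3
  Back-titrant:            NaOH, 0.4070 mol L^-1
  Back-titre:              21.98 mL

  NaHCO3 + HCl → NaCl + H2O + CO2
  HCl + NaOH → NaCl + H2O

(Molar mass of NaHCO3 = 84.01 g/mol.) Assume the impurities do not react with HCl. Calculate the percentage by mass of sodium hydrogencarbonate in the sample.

53.90 %

n(HCl) added = 0.04135 × 1.022 = 0.04226 mol
n(NaOH) used in back-titration = 0.02198 × 0.4070 = 8.946 × 10^-3 mol
n(HCl) left over = 8.946 × 10^-3 mol (1:1 ratio)
n(HCl) consumed by analyte = 0.04226 − 8.946 × 10^-3 = 0.03331 mol
n(NaHCO3) = 0.03331 mol (1:1 ratio)
mass of NaHCO3 = 0.03331 × 84.01 = 2.799 g
% NaHCO3 = 2.799 / 5.192 × 100 = 53.90 %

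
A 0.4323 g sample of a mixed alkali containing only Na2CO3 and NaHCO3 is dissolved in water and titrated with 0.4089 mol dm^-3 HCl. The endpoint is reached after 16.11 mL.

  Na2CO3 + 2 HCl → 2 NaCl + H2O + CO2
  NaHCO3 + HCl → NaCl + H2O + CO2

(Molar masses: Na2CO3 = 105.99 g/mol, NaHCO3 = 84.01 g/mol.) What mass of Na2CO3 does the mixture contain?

0.2069 g

n(HCl) = 0.01611 × 0.4089 = 6.587 × 10^-3 mol
Let x = n(Na2CO3), y = n(NaHCO3).
Titrant: 2x + 1y = 6.587 × 10^-3;  mass: 105.99x + 84.01y = 0.4323
Solving, x = 1.952 × 10^-3 mol, y = 2.683 × 10^-3 mol
mass of Na2CO3 = 1.952 × 10^-3 × 105.99 = 0.2069 g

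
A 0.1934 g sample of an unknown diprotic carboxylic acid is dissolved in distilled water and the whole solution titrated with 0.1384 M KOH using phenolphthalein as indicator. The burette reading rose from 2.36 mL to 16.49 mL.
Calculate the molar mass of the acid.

197.8 g/mol

n(KOH) = 0.01413 L × 0.1384 mol/L = 1.956 × 10^-3 mol
From the 1:2 ratio, n(H2A) = 1/2 × 1.956 × 10^-3 = 9.778 × 10^-4 mol
M = m / n = 0.1934 g / 9.778 × 10^-4 mol = 197.8 g/mol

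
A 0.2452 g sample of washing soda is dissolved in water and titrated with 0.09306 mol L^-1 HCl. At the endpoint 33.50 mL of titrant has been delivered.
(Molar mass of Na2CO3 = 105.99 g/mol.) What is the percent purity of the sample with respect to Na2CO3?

Na2CO3 + 2 HCl → 2 NaCl + H2O + CO2
n(HCl) = 0.03350 L × 0.09306 mol/L = 3.118 × 10^-3 mol
From the 1:2 ratio, n(Na2CO3) = 1/2 × 3.118 × 10^-3 = 1.559 × 10^-3 mol
mass of Na2CO3 = 1.559 × 10^-3 × 105.99 g/mol = 0.1652 g
% Na2CO3 = 0.1652 / 0.2452 × 100 = 67.38 %

67.38 %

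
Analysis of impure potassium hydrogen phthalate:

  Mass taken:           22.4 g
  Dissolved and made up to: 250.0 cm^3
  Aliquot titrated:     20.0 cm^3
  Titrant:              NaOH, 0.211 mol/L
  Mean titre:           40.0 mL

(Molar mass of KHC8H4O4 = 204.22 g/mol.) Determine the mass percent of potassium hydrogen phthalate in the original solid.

KHC8H4O4 + NaOH → KNaC8H4O4 + H2O
n(NaOH) per titration = 0.0400 × 0.211 = 8.44 × 10^-3 mol
n(KHC8H4O4) in each aliquot = 8.44 × 10^-3 mol (1:1 ratio)
n(KHC8H4O4) in the whole flask = 8.44 × 10^-3 × 250.0/20.0 = 0.105 mol
mass of KHC8H4O4 = 0.105 × 204.22 = 21.5 g
% KHC8H4O4 = 21.5 / 22.4 × 100 = 96.2 %

96.2 %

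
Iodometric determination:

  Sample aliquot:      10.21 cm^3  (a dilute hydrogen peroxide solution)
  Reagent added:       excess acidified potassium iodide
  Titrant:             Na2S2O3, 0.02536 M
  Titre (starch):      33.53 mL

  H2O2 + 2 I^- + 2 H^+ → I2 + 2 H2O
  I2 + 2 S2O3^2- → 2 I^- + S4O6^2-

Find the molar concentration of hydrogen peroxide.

0.04164 M

n(S2O3^2-) = 0.03353 × 0.02536 = 8.503 × 10^-4 mol
n(I2) = n(S2O3^2-)/2 = 4.252 × 10^-4 mol
n(H2O2) in the aliquot = 4.252 × 10^-4 mol (1:1 ratio)
[H2O2] = 4.252 × 10^-4 / 0.01021 = 0.04164 mol/L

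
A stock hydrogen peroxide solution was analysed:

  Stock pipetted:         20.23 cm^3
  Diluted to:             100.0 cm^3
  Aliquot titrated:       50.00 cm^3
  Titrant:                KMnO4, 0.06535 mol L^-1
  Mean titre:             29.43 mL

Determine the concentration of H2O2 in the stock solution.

2 MnO4^- + 5 H2O2 + 6 H^+ → 2 Mn^2+ + 5 O2 + 8 H2O
n(KMnO4) = 0.02943 × 0.06535 = 1.923 × 10^-3 mol
From the 5:2 ratio, n(H2O2) in the aliquot = 5/2 × 1.923 × 10^-3 = 4.808 × 10^-3 mol
[H2O2]_dilute = 4.808 × 10^-3 / 0.05000 = 0.09616 mol/L
Dilution factor = 100.0 / 20.23 = 4.943
[H2O2]_stock = 0.09616 × 4.943 = 0.4753 mol/L

0.4753 mol/L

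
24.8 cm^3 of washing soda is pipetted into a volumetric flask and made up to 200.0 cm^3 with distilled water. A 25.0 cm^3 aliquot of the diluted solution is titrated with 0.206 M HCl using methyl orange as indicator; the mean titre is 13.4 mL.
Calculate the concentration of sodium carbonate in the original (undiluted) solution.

0.445 M

Na2CO3 + 2 HCl → 2 NaCl + H2O + CO2
n(HCl) = 0.0134 × 0.206 = 2.76 × 10^-3 mol
From the 1:2 ratio, n(Na2CO3) in the aliquot = 1/2 × 2.76 × 10^-3 = 1.38 × 10^-3 mol
[Na2CO3]_dilute = 1.38 × 10^-3 / 0.0250 = 0.0552 mol/L
Dilution factor = 200.0 / 24.8 = 8.065
[Na2CO3]_stock = 0.0552 × 8.065 = 0.445 mol/L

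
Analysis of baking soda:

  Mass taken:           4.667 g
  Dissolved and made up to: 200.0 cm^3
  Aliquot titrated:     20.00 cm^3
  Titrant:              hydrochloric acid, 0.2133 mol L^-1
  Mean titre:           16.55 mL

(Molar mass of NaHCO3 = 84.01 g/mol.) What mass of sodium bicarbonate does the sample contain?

NaHCO3 + HCl → NaCl + H2O + CO2
n(HCl) per titration = 0.01655 × 0.2133 = 3.530 × 10^-3 mol
n(NaHCO3) in each aliquot = 3.530 × 10^-3 mol (1:1 ratio)
n(NaHCO3) in the whole flask = 3.530 × 10^-3 × 200.0/20.00 = 0.03530 mol
mass of NaHCO3 = 0.03530 × 84.01 = 2.966 g

2.966 g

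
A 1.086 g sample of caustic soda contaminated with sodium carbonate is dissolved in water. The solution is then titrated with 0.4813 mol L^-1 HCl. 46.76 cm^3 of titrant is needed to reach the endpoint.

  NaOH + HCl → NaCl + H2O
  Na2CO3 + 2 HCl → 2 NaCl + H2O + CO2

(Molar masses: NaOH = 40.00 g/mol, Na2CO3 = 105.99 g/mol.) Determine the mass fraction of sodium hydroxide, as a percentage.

n(HCl) = 0.04676 × 0.4813 = 0.02251 mol
Let x = n(NaOH), y = n(Na2CO3).
Titrant: 1x + 2y = 0.02251;  mass: 40.00x + 105.99y = 1.086
Solving, x = 8.210 × 10^-3 mol, y = 7.148 × 10^-3 mol
mass of NaOH = 8.210 × 10^-3 × 40.00 = 0.3284 g
% NaOH = 0.3284 / 1.086 × 100 = 30.24 %

30.24 %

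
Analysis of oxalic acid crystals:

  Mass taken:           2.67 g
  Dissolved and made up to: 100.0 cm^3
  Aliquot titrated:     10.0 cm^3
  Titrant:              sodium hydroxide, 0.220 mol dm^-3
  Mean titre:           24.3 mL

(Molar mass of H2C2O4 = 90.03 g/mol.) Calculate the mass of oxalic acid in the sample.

H2C2O4 + 2 NaOH → Na2C2O4 + 2 H2O
n(NaOH) per titration = 0.0243 × 0.220 = 5.35 × 10^-3 mol
From the 1:2 ratio, n(H2C2O4) in each aliquot = 1/2 × 5.35 × 10^-3 = 2.67 × 10^-3 mol
n(H2C2O4) in the whole flask = 2.67 × 10^-3 × 100.0/10.0 = 0.0267 mol
mass of H2C2O4 = 0.0267 × 90.03 = 2.41 g

2.41 g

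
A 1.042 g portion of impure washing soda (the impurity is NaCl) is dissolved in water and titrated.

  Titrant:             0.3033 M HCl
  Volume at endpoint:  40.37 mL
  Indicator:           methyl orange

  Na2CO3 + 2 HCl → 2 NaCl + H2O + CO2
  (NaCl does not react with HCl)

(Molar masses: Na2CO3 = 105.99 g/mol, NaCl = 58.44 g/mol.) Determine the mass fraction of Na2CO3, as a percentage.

62.27 %

n(HCl) = 0.04037 × 0.3033 = 0.01224 mol
Let x = n(Na2CO3), y = n(NaCl).
Titrant: 2x = 0.01224;  mass: 105.99x + 58.44y = 1.042
Solving, x = 6.122 × 10^-3 mol, y = 6.727 × 10^-3 mol
mass of Na2CO3 = 6.122 × 10^-3 × 105.99 = 0.6489 g
% Na2CO3 = 0.6489 / 1.042 × 100 = 62.27 %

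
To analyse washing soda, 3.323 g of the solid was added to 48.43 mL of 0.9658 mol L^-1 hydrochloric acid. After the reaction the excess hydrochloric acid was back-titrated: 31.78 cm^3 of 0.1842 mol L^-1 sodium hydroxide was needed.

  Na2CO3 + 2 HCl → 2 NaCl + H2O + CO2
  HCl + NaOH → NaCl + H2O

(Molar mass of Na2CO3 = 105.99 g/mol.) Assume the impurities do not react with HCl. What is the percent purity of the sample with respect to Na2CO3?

n(HCl) added = 0.04843 × 0.9658 = 0.04677 mol
n(NaOH) used in back-titration = 0.03178 × 0.1842 = 5.854 × 10^-3 mol
n(HCl) left over = 5.854 × 10^-3 mol (1:1 ratio)
n(HCl) consumed by analyte = 0.04677 − 5.854 × 10^-3 = 0.04092 mol
From the 1:2 ratio, n(Na2CO3) = 1/2 × 0.04092 = 0.02046 mol
mass of Na2CO3 = 0.02046 × 105.99 = 2.169 g
% Na2CO3 = 2.169 / 3.323 × 100 = 65.26 %

65.26 %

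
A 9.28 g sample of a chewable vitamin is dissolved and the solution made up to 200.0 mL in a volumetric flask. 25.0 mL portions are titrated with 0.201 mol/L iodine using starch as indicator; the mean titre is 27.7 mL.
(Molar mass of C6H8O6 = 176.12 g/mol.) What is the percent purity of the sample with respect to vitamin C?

84.5 %

C6H8O6 + I2 → C6H6O6 + 2 HI
n(I2) per titration = 0.0277 × 0.201 = 5.57 × 10^-3 mol
n(C6H8O6) in each aliquot = 5.57 × 10^-3 mol (1:1 ratio)
n(C6H8O6) in the whole flask = 5.57 × 10^-3 × 200.0/25.0 = 0.0445 mol
mass of C6H8O6 = 0.0445 × 176.12 = 7.84 g
% C6H8O6 = 7.84 / 9.28 × 100 = 84.5 %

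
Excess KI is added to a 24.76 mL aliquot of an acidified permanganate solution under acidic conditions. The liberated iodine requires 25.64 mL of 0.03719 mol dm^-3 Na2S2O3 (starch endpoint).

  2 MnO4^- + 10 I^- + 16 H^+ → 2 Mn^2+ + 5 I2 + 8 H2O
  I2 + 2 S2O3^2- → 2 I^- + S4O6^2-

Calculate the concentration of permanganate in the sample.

0.007702 mol/L

n(S2O3^2-) = 0.02564 × 0.03719 = 9.536 × 10^-4 mol
n(I2) = n(S2O3^2-)/2 = 4.768 × 10^-4 mol
From the 2:5 ratio, n(MnO4^-) in the aliquot = 2/5 × 4.768 × 10^-4 = 1.907 × 10^-4 mol
[MnO4^-] = 1.907 × 10^-4 / 0.02476 = 0.007702 mol/L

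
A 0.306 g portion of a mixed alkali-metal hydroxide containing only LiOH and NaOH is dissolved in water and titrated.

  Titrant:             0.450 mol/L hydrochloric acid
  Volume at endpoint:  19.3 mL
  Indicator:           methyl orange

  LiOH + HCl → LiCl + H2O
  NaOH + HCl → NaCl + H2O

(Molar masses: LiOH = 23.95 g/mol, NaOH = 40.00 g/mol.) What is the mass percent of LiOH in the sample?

20.2 %

n(HCl) = 0.0193 × 0.450 = 8.69 × 10^-3 mol
Let x = n(LiOH), y = n(NaOH).
Titrant: 1x + 1y = 8.69 × 10^-3;  mass: 23.95x + 40.00y = 0.306
Solving, x = 2.58 × 10^-3 mol, y = 6.11 × 10^-3 mol
mass of LiOH = 2.58 × 10^-3 × 23.95 = 0.0618 g
% LiOH = 0.0618 / 0.306 × 100 = 20.2 %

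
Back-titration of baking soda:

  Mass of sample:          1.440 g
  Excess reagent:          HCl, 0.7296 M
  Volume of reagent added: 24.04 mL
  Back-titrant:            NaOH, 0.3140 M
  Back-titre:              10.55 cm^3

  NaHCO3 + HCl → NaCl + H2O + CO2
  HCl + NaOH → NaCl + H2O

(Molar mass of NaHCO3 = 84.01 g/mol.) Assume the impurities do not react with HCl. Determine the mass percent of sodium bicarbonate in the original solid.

83.00 %

n(HCl) added = 0.02404 × 0.7296 = 0.01754 mol
n(NaOH) used in back-titration = 0.01055 × 0.3140 = 3.313 × 10^-3 mol
n(HCl) left over = 3.313 × 10^-3 mol (1:1 ratio)
n(HCl) consumed by analyte = 0.01754 − 3.313 × 10^-3 = 0.01423 mol
n(NaHCO3) = 0.01423 mol (1:1 ratio)
mass of NaHCO3 = 0.01423 × 84.01 = 1.195 g
% NaHCO3 = 1.195 / 1.440 × 100 = 83.00 %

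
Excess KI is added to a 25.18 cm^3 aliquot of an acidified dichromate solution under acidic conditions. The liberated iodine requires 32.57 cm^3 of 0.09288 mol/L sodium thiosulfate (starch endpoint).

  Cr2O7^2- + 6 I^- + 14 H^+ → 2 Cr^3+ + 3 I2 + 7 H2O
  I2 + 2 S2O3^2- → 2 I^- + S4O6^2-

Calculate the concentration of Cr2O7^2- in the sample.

0.02002 mol/L

n(S2O3^2-) = 0.03257 × 0.09288 = 3.025 × 10^-3 mol
n(I2) = n(S2O3^2-)/2 = 1.513 × 10^-3 mol
From the 1:3 ratio, n(Cr2O7^2-) in the aliquot = 1/3 × 1.513 × 10^-3 = 5.042 × 10^-4 mol
[Cr2O7^2-] = 5.042 × 10^-4 / 0.02518 = 0.02002 mol/L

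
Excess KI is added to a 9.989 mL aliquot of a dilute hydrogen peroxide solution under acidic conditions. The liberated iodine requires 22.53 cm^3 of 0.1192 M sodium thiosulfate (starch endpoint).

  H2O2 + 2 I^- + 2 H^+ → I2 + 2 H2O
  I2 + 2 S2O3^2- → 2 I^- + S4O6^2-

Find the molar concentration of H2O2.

0.1344 M

n(S2O3^2-) = 0.02253 × 0.1192 = 2.686 × 10^-3 mol
n(I2) = n(S2O3^2-)/2 = 1.343 × 10^-3 mol
n(H2O2) in the aliquot = 1.343 × 10^-3 mol (1:1 ratio)
[H2O2] = 1.343 × 10^-3 / 0.009989 = 0.1344 mol/L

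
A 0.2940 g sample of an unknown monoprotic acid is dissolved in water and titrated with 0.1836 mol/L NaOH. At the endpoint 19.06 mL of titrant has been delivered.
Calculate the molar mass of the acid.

84.01 g/mol

n(NaOH) = 0.01906 L × 0.1836 mol/L = 3.499 × 10^-3 mol
n(HA) = 3.499 × 10^-3 mol (1:1 ratio)
M = m / n = 0.2940 g / 3.499 × 10^-3 mol = 84.01 g/mol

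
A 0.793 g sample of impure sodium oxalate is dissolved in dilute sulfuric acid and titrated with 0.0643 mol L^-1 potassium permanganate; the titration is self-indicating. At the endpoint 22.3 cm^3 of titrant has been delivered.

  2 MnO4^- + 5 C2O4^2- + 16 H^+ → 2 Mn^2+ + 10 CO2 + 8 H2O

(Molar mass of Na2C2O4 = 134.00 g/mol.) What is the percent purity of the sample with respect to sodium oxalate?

60.6 %

n(KMnO4) = 0.0223 L × 0.0643 mol/L = 1.43 × 10^-3 mol
From the 5:2 ratio, n(Na2C2O4) = 5/2 × 1.43 × 10^-3 = 3.58 × 10^-3 mol
mass of Na2C2O4 = 3.58 × 10^-3 × 134.00 g/mol = 0.480 g
% Na2C2O4 = 0.480 / 0.793 × 100 = 60.6 %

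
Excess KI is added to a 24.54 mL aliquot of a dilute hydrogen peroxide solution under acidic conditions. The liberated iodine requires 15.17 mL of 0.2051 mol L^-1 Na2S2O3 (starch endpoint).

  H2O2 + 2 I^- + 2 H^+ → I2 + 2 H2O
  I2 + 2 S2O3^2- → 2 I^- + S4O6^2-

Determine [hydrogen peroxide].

0.06339 mol/L

n(S2O3^2-) = 0.01517 × 0.2051 = 3.111 × 10^-3 mol
n(I2) = n(S2O3^2-)/2 = 1.556 × 10^-3 mol
n(H2O2) in the aliquot = 1.556 × 10^-3 mol (1:1 ratio)
[H2O2] = 1.556 × 10^-3 / 0.02454 = 0.06339 mol/L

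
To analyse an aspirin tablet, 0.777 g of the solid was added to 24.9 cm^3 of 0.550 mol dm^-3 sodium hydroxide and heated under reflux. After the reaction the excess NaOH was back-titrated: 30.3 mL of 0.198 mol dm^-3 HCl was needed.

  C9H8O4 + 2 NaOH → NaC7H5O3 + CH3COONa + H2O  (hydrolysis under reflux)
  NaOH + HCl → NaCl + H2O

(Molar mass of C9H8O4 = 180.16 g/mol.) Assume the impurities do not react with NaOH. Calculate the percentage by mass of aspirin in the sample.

89.2 %

n(NaOH) added = 0.0249 × 0.550 = 0.0137 mol
n(HCl) used in back-titration = 0.0303 × 0.198 = 6.00 × 10^-3 mol
n(NaOH) left over = 6.00 × 10^-3 mol (1:1 ratio)
n(NaOH) consumed by analyte = 0.0137 − 6.00 × 10^-3 = 7.70 × 10^-3 mol
From the 1:2 ratio, n(C9H8O4) = 1/2 × 7.70 × 10^-3 = 3.85 × 10^-3 mol
mass of C9H8O4 = 3.85 × 10^-3 × 180.16 = 0.693 g
% C9H8O4 = 0.693 / 0.777 × 100 = 89.2 %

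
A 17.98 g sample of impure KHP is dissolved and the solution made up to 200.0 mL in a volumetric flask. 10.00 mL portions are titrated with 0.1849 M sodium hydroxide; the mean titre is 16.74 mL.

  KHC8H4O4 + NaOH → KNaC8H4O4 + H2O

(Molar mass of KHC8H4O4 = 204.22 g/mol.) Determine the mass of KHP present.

12.64 g

n(NaOH) per titration = 0.01674 × 0.1849 = 3.095 × 10^-3 mol
n(KHC8H4O4) in each aliquot = 3.095 × 10^-3 mol (1:1 ratio)
n(KHC8H4O4) in the whole flask = 3.095 × 10^-3 × 200.0/10.00 = 0.06190 mol
mass of KHC8H4O4 = 0.06190 × 204.22 = 12.64 g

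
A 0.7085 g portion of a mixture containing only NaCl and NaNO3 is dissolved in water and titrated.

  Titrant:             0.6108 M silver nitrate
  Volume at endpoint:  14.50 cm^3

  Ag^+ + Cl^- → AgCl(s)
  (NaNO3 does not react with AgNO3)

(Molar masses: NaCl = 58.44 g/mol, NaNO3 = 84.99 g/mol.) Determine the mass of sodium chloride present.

n(AgNO3) = 0.01450 × 0.6108 = 8.857 × 10^-3 mol
Let x = n(NaCl), y = n(NaNO3).
Titrant: 1x = 8.857 × 10^-3;  mass: 58.44x + 84.99y = 0.7085
Solving, x = 8.857 × 10^-3 mol, y = 2.246 × 10^-3 mol
mass of NaCl = 8.857 × 10^-3 × 58.44 = 0.5176 g

0.5176 g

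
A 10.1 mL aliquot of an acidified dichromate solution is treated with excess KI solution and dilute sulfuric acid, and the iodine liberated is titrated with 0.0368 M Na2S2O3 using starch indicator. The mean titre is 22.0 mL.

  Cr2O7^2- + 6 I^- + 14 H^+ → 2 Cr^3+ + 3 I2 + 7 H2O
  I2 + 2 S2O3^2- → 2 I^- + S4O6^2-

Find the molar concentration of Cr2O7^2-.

n(S2O3^2-) = 0.0220 × 0.0368 = 8.10 × 10^-4 mol
n(I2) = n(S2O3^2-)/2 = 4.05 × 10^-4 mol
From the 1:3 ratio, n(Cr2O7^2-) in the aliquot = 1/3 × 4.05 × 10^-4 = 1.35 × 10^-4 mol
[Cr2O7^2-] = 1.35 × 10^-4 / 0.0101 = 0.0134 mol/L

0.0134 M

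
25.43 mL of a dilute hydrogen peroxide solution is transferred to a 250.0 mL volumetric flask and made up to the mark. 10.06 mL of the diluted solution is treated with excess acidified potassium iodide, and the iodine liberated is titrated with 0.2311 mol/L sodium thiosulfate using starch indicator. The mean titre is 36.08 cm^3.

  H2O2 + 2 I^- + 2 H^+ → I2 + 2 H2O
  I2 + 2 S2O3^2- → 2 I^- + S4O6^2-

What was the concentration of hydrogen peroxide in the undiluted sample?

n(S2O3^2-) = 0.03608 × 0.2311 = 8.338 × 10^-3 mol
n(I2) = n(S2O3^2-)/2 = 4.169 × 10^-3 mol
n(H2O2) in the aliquot = 4.169 × 10^-3 mol (1:1 ratio)
[H2O2]_dilute = 4.169 × 10^-3 / 0.01006 = 0.4144 mol/L
[H2O2]_original = 0.4144 × 250.0/25.43 = 4.074 mol/L

4.074 mol/L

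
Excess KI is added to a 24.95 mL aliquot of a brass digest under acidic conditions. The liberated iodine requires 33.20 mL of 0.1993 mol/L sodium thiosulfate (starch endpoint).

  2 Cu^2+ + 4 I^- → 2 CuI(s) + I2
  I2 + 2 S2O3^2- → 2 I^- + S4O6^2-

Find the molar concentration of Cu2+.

n(S2O3^2-) = 0.03320 × 0.1993 = 6.617 × 10^-3 mol
n(I2) = n(S2O3^2-)/2 = 3.308 × 10^-3 mol
From the 2:1 ratio, n(Cu2+) in the aliquot = 2/1 × 3.308 × 10^-3 = 6.617 × 10^-3 mol
[Cu2+] = 6.617 × 10^-3 / 0.02495 = 0.2652 mol/L

0.2652 mol/L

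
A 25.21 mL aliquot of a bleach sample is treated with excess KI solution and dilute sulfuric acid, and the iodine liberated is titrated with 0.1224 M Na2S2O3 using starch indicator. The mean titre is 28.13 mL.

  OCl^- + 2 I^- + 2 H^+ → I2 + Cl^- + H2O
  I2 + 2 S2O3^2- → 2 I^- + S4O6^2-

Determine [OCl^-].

0.06829 M

n(S2O3^2-) = 0.02813 × 0.1224 = 3.443 × 10^-3 mol
n(I2) = n(S2O3^2-)/2 = 1.722 × 10^-3 mol
n(OCl^-) in the aliquot = 1.722 × 10^-3 mol (1:1 ratio)
[OCl^-] = 1.722 × 10^-3 / 0.02521 = 0.06829 mol/L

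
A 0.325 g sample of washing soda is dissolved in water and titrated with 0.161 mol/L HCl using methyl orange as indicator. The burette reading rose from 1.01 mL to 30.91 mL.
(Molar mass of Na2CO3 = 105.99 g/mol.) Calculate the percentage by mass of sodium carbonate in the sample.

78.5 %

Na2CO3 + 2 HCl → 2 NaCl + H2O + CO2
n(HCl) = 0.0299 L × 0.161 mol/L = 4.81 × 10^-3 mol
From the 1:2 ratio, n(Na2CO3) = 1/2 × 4.81 × 10^-3 = 2.41 × 10^-3 mol
mass of Na2CO3 = 2.41 × 10^-3 × 105.99 g/mol = 0.255 g
% Na2CO3 = 0.255 / 0.325 × 100 = 78.5 %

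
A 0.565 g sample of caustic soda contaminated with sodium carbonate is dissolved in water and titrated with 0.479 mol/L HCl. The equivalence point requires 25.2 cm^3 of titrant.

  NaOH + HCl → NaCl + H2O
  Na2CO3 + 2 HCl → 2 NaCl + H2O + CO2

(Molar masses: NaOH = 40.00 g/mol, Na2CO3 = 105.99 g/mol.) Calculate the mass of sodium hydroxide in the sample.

n(HCl) = 0.0252 × 0.479 = 0.0121 mol
Let x = n(NaOH), y = n(Na2CO3).
Titrant: 1x + 2y = 0.0121;  mass: 40.00x + 105.99y = 0.565
Solving, x = 5.75 × 10^-3 mol, y = 3.16 × 10^-3 mol
mass of NaOH = 5.75 × 10^-3 × 40.00 = 0.230 g

0.230 g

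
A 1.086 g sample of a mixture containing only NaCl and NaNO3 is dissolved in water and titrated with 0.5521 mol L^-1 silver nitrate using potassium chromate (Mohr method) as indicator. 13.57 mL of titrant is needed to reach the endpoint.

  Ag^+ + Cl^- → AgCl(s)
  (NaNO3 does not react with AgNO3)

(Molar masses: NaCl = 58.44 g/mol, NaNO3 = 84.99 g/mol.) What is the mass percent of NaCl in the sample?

40.32 %

n(AgNO3) = 0.01357 × 0.5521 = 7.492 × 10^-3 mol
Let x = n(NaCl), y = n(NaNO3).
Titrant: 1x = 7.492 × 10^-3;  mass: 58.44x + 84.99y = 1.086
Solving, x = 7.492 × 10^-3 mol, y = 7.626 × 10^-3 mol
mass of NaCl = 7.492 × 10^-3 × 58.44 = 0.4378 g
% NaCl = 0.4378 / 1.086 × 100 = 40.32 %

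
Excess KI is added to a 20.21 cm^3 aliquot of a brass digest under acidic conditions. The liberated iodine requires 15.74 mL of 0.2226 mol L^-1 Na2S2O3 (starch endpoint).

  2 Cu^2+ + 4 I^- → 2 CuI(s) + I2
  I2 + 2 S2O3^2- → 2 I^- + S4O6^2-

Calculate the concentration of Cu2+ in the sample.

0.1734 mol/L

n(S2O3^2-) = 0.01574 × 0.2226 = 3.504 × 10^-3 mol
n(I2) = n(S2O3^2-)/2 = 1.752 × 10^-3 mol
From the 2:1 ratio, n(Cu2+) in the aliquot = 2/1 × 1.752 × 10^-3 = 3.504 × 10^-3 mol
[Cu2+] = 3.504 × 10^-3 / 0.02021 = 0.1734 mol/L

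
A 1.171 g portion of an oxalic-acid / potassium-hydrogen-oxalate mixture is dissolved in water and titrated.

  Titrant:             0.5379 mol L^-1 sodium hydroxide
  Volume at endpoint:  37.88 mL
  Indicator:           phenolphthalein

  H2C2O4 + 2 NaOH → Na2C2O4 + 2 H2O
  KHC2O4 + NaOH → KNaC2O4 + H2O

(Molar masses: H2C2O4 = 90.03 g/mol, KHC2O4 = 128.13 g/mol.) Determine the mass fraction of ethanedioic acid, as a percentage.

66.59 %

n(NaOH) = 0.03788 × 0.5379 = 0.02038 mol
Let x = n(H2C2O4), y = n(KHC2O4).
Titrant: 2x + 1y = 0.02038;  mass: 90.03x + 128.13y = 1.171
Solving, x = 8.661 × 10^-3 mol, y = 3.053 × 10^-3 mol
mass of H2C2O4 = 8.661 × 10^-3 × 90.03 = 0.7798 g
% H2C2O4 = 0.7798 / 1.171 × 100 = 66.59 %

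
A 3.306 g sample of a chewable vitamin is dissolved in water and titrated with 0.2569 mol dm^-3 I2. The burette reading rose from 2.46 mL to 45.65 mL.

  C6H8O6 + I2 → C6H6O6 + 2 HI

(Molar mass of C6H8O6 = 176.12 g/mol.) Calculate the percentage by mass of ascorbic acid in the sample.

n(I2) = 0.04319 L × 0.2569 mol/L = 0.01110 mol
n(C6H8O6) = 0.01110 mol (1:1 ratio)
mass of C6H8O6 = 0.01110 × 176.12 g/mol = 1.954 g
% C6H8O6 = 1.954 / 3.306 × 100 = 59.11 %

59.11 %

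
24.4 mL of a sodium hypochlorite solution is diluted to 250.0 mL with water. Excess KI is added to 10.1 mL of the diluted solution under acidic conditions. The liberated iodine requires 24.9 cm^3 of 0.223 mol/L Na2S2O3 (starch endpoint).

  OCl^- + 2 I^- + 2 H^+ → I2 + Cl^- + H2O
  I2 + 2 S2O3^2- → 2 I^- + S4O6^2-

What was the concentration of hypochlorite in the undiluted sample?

2.82 mol/L

n(S2O3^2-) = 0.0249 × 0.223 = 5.55 × 10^-3 mol
n(I2) = n(S2O3^2-)/2 = 2.78 × 10^-3 mol
n(OCl^-) in the aliquot = 2.78 × 10^-3 mol (1:1 ratio)
[OCl^-]_dilute = 2.78 × 10^-3 / 0.0101 = 0.275 mol/L
[OCl^-]_original = 0.275 × 250.0/24.4 = 2.82 mol/L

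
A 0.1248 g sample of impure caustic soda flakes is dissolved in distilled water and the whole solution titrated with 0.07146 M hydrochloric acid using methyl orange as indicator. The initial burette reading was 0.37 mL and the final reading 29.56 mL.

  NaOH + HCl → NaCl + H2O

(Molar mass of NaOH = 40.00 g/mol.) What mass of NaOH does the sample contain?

0.08344 g

n(HCl) = 0.02919 L × 0.07146 mol/L = 2.086 × 10^-3 mol
n(NaOH) = 2.086 × 10^-3 mol (1:1 ratio)
mass of NaOH = 2.086 × 10^-3 × 40.00 g/mol = 0.08344 g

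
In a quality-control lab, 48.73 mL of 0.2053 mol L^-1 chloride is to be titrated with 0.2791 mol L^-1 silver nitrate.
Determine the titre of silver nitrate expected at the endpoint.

Ag^+ + Cl^- → AgCl(s)
n(Cl-) = 0.04873 L × 0.2053 mol/L = 0.01000 mol
n(AgNO3) = 0.01000 mol (1:1 stoichiometry)
V(AgNO3) = 0.01000 mol / 0.2791 mol/L = 0.03584 L = 35.84 mL

35.84 mL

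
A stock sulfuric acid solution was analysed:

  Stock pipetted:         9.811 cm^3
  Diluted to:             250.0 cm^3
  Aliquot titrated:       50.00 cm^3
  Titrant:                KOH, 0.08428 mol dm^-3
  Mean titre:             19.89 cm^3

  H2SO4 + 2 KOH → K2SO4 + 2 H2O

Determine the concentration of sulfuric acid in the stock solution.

n(KOH) = 0.01989 × 0.08428 = 1.676 × 10^-3 mol
From the 1:2 ratio, n(H2SO4) in the aliquot = 1/2 × 1.676 × 10^-3 = 8.382 × 10^-4 mol
[H2SO4]_dilute = 8.382 × 10^-4 / 0.05000 = 0.01676 mol/L
Dilution factor = 250.0 / 9.811 = 25.48
[H2SO4]_stock = 0.01676 × 25.48 = 0.4272 mol/L

0.4272 mol/L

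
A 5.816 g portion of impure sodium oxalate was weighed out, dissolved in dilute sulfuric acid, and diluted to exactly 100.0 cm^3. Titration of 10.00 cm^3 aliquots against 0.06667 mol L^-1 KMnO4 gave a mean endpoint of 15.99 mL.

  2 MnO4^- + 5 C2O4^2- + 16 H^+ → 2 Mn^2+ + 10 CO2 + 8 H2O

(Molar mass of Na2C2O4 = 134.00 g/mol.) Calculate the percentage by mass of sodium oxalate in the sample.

n(KMnO4) per titration = 0.01599 × 0.06667 = 1.066 × 10^-3 mol
From the 5:2 ratio, n(Na2C2O4) in each aliquot = 5/2 × 1.066 × 10^-3 = 2.665 × 10^-3 mol
n(Na2C2O4) in the whole flask = 2.665 × 10^-3 × 100.0/10.00 = 0.02665 mol
mass of Na2C2O4 = 0.02665 × 134.00 = 3.571 g
% Na2C2O4 = 3.571 / 5.816 × 100 = 61.40 %

61.40 %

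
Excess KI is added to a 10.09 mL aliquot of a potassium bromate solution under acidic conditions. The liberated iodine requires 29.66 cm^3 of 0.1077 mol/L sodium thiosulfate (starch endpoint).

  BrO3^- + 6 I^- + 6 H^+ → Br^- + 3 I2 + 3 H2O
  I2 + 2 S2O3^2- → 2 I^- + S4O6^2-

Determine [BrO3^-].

n(S2O3^2-) = 0.02966 × 0.1077 = 3.194 × 10^-3 mol
n(I2) = n(S2O3^2-)/2 = 1.597 × 10^-3 mol
From the 1:3 ratio, n(BrO3^-) in the aliquot = 1/3 × 1.597 × 10^-3 = 5.324 × 10^-4 mol
[BrO3^-] = 5.324 × 10^-4 / 0.01009 = 0.05276 mol/L

0.05276 mol/L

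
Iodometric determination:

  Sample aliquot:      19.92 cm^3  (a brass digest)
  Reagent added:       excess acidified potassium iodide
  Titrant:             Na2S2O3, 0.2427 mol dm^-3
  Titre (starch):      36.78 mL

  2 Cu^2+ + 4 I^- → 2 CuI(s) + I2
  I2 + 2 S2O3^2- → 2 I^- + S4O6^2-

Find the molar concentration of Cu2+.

n(S2O3^2-) = 0.03678 × 0.2427 = 8.927 × 10^-3 mol
n(I2) = n(S2O3^2-)/2 = 4.463 × 10^-3 mol
From the 2:1 ratio, n(Cu2+) in the aliquot = 2/1 × 4.463 × 10^-3 = 8.927 × 10^-3 mol
[Cu2+] = 8.927 × 10^-3 / 0.01992 = 0.4481 mol/L

0.4481 mol/L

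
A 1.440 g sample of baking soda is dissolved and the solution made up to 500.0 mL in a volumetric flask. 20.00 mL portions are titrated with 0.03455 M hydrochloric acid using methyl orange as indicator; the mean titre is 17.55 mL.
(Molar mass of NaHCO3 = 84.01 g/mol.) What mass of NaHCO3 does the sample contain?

NaHCO3 + HCl → NaCl + H2O + CO2
n(HCl) per titration = 0.01755 × 0.03455 = 6.064 × 10^-4 mol
n(NaHCO3) in each aliquot = 6.064 × 10^-4 mol (1:1 ratio)
n(NaHCO3) in the whole flask = 6.064 × 10^-4 × 500.0/20.00 = 0.01516 mol
mass of NaHCO3 = 0.01516 × 84.01 = 1.273 g

1.273 g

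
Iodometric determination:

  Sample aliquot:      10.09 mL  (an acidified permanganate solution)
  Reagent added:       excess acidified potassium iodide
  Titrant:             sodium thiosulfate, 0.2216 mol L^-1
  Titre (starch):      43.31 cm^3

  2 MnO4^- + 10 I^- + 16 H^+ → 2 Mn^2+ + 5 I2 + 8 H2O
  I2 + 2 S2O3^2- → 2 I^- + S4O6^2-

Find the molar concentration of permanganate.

n(S2O3^2-) = 0.04331 × 0.2216 = 9.597 × 10^-3 mol
n(I2) = n(S2O3^2-)/2 = 4.799 × 10^-3 mol
From the 2:5 ratio, n(MnO4^-) in the aliquot = 2/5 × 4.799 × 10^-3 = 1.919 × 10^-3 mol
[MnO4^-] = 1.919 × 10^-3 / 0.01009 = 0.1902 mol/L

0.1902 mol/L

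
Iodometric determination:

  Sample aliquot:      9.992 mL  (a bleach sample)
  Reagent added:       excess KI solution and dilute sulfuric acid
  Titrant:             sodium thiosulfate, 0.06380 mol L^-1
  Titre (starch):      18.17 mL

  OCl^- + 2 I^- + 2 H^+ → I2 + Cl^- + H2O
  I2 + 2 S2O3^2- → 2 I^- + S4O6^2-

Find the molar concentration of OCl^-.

n(S2O3^2-) = 0.01817 × 0.06380 = 1.159 × 10^-3 mol
n(I2) = n(S2O3^2-)/2 = 5.796 × 10^-4 mol
n(OCl^-) in the aliquot = 5.796 × 10^-4 mol (1:1 ratio)
[OCl^-] = 5.796 × 10^-4 / 0.009992 = 0.05801 mol/L

0.05801 mol/L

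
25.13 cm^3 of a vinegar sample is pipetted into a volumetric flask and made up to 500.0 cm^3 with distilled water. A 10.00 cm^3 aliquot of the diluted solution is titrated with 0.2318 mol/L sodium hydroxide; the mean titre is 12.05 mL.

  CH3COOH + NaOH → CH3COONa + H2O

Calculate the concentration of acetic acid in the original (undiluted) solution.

5.557 mol/L

n(NaOH) = 0.01205 × 0.2318 = 2.793 × 10^-3 mol
n(CH3COOH) in the aliquot = 2.793 × 10^-3 mol (1:1 ratio)
[CH3COOH]_dilute = 2.793 × 10^-3 / 0.01000 = 0.2793 mol/L
Dilution factor = 500.0 / 25.13 = 19.90
[CH3COOH]_stock = 0.2793 × 19.90 = 5.557 mol/L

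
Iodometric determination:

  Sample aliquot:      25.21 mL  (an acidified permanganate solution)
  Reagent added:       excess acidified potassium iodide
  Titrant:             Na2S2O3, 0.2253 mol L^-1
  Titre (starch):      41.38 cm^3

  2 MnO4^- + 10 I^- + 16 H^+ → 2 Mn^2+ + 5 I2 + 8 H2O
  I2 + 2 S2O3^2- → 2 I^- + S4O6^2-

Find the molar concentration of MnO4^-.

n(S2O3^2-) = 0.04138 × 0.2253 = 9.323 × 10^-3 mol
n(I2) = n(S2O3^2-)/2 = 4.661 × 10^-3 mol
From the 2:5 ratio, n(MnO4^-) in the aliquot = 2/5 × 4.661 × 10^-3 = 1.865 × 10^-3 mol
[MnO4^-] = 1.865 × 10^-3 / 0.02521 = 0.07396 mol/L

0.07396 mol/L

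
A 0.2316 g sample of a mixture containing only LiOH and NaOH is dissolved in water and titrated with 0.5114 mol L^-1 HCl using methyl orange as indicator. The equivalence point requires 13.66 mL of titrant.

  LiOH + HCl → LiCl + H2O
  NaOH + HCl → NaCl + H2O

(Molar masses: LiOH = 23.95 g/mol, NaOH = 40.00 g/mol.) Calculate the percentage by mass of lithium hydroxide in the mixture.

n(HCl) = 0.01366 × 0.5114 = 6.986 × 10^-3 mol
Let x = n(LiOH), y = n(NaOH).
Titrant: 1x + 1y = 6.986 × 10^-3;  mass: 23.95x + 40.00y = 0.2316
Solving, x = 2.980 × 10^-3 mol, y = 4.006 × 10^-3 mol
mass of LiOH = 2.980 × 10^-3 × 23.95 = 0.07137 g
% LiOH = 0.07137 / 0.2316 × 100 = 30.82 %

30.82 %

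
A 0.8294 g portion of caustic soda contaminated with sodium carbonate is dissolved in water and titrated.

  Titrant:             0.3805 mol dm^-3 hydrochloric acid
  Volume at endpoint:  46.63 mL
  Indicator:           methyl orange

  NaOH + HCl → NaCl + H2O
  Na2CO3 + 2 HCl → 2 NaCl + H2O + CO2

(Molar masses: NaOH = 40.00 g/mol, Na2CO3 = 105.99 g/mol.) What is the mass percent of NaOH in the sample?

41.15 %

n(HCl) = 0.04663 × 0.3805 = 0.01774 mol
Let x = n(NaOH), y = n(Na2CO3).
Titrant: 1x + 2y = 0.01774;  mass: 40.00x + 105.99y = 0.8294
Solving, x = 8.532 × 10^-3 mol, y = 4.605 × 10^-3 mol
mass of NaOH = 8.532 × 10^-3 × 40.00 = 0.3413 g
% NaOH = 0.3413 / 0.8294 × 100 = 41.15 %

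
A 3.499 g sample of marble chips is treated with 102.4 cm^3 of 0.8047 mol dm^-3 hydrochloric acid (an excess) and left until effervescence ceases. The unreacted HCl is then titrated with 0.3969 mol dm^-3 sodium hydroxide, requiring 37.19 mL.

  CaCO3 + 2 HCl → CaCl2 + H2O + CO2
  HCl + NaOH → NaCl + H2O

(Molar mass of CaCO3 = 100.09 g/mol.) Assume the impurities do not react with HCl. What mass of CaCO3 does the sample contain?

3.385 g

n(HCl) added = 0.1024 × 0.8047 = 0.08240 mol
n(NaOH) used in back-titration = 0.03719 × 0.3969 = 0.01476 mol
n(HCl) left over = 0.01476 mol (1:1 ratio)
n(HCl) consumed by analyte = 0.08240 − 0.01476 = 0.06764 mol
From the 1:2 ratio, n(CaCO3) = 1/2 × 0.06764 = 0.03382 mol
mass of CaCO3 = 0.03382 × 100.09 = 3.385 g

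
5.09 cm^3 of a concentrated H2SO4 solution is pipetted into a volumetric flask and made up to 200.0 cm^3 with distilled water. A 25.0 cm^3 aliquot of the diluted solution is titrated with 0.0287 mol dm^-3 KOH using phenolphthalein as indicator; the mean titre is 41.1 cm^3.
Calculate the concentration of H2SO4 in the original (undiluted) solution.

H2SO4 + 2 KOH → K2SO4 + 2 H2O
n(KOH) = 0.0411 × 0.0287 = 1.18 × 10^-3 mol
From the 1:2 ratio, n(H2SO4) in the aliquot = 1/2 × 1.18 × 10^-3 = 5.90 × 10^-4 mol
[H2SO4]_dilute = 5.90 × 10^-4 / 0.0250 = 0.0236 mol/L
Dilution factor = 200.0 / 5.09 = 39.29
[H2SO4]_stock = 0.0236 × 39.29 = 0.927 mol/L

0.927 mol/L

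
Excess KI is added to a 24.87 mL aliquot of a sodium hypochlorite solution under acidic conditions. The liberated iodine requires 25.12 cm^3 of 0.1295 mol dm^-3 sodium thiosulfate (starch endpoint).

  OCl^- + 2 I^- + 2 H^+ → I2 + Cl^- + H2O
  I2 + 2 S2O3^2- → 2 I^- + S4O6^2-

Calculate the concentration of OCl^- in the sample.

n(S2O3^2-) = 0.02512 × 0.1295 = 3.253 × 10^-3 mol
n(I2) = n(S2O3^2-)/2 = 1.627 × 10^-3 mol
n(OCl^-) in the aliquot = 1.627 × 10^-3 mol (1:1 ratio)
[OCl^-] = 1.627 × 10^-3 / 0.02487 = 0.06540 mol/L

0.06540 mol/L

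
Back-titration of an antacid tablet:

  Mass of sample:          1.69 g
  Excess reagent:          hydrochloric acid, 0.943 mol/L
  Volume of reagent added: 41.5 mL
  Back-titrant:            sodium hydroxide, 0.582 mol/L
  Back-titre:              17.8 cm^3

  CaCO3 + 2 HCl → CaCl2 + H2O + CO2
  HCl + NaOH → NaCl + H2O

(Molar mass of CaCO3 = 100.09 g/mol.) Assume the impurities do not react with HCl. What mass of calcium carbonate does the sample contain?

n(HCl) added = 0.0415 × 0.943 = 0.0391 mol
n(NaOH) used in back-titration = 0.0178 × 0.582 = 0.0104 mol
n(HCl) left over = 0.0104 mol (1:1 ratio)
n(HCl) consumed by analyte = 0.0391 − 0.0104 = 0.0288 mol
From the 1:2 ratio, n(CaCO3) = 1/2 × 0.0288 = 0.0144 mol
mass of CaCO3 = 0.0144 × 100.09 = 1.44 g

1.44 g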